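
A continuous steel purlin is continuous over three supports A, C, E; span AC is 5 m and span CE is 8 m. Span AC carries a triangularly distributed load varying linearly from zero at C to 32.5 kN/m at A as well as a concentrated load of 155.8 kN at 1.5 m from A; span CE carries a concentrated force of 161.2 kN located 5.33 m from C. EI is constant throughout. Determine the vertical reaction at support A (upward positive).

R_A = 127.9 kN

Take M_C as the redundant. Released structure: two simple spans AC and CE with a hinge at C.
End slopes at the hinge C, treating each span as simply supported:
  span AC: triangular load, peak 32.5: 7w₀L³/(360EI) = 78.99/EI
  span AC: point load 155.8 at a = 1.5: Pab(L + a)/(6LEI) = 177.2/EI
  span CE: point load 161.2 at a = 5.33: Pab(L + b)/(6LEI) = 509.9/EI
  relative rotation θ_0 = (256.2 + 509.9)/EI = 766.2/EI
A unit hogging moment at C produces rotation L₁/(3EI) + L₂/(3EI) = 4.333/EI.
Compatibility: M_C·(L₁+L₂)/(3EI) = θ_0, giving M_C = 176.8 kN·m (hogging).
Span AC, ΣM about A with M_C applied at C: R_C^{AC}·5 = 369.1 + 176.8, so R_C^{AC} = 109.2 kN and R_A = 237.1 − 109.2 = 127.9 kN.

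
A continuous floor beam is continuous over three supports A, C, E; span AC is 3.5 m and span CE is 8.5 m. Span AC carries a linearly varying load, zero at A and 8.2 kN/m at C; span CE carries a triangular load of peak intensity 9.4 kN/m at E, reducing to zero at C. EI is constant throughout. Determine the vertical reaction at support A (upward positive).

Insert a hinge at C; M_C is the redundant, and each span becomes simply supported.
Discontinuity in slope at C on the released structure — sum the simple-span end rotations:
  span AC: triangular load, peak 8.2: w₀L³/(45EI) = 7.813/EI
  span CE: triangular load, peak 9.4: 7w₀L³/(360EI) = 112.2/EI
  relative rotation θ_0 = (7.813 + 112.2)/EI = 120.1/EI
A unit hogging moment at C produces rotation L₁/(3EI) + L₂/(3EI) = 4/EI.
Slope continuity at C: θ_0 = M_C·4/EI, so M_C = 120.1/4 = 30.02 kN·m (hogging).
Span AC, ΣM about A with M_C applied at C: R_C^{AC}·3.5 = 33.48 + 30.02, so R_C^{AC} = 18.14 kN and R_A = 14.35 − 18.14 = -3.792 kN.

R_A = -3.792 kN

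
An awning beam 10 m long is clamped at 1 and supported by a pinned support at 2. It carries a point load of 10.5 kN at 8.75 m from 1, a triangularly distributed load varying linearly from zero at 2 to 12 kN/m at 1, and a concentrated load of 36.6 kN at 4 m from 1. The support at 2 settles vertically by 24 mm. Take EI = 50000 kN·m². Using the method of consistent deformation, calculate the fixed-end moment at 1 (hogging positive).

Remove the prop at 2; the released (primary) structure is a cantilever built in at 1.
Downward deflection at the released point 2 due to the loads:
  point load 10.5 at a = 8.75: Pa²(3L − a)/(6EI) = 2847/EI
  triangular load, peak 12 at the fixed end: w₀L⁴/(30EI) = 4000/EI
  point load 36.6 at a = 4: Pa²(3L − a)/(6EI) = 2538/EI
  δ_0 = 9385/EI
Tip deflection under a unit load at 2: L³/(3EI) = 333.3/EI.
With EI = 50000 kN·m²: δ_0 = 0.1877 m and δ_{22} = 0.006667 m/kN.
Compatibility — the beam at 2 must follow the support down by 0.024 m: δ_0 − R_2·δ_{22} = 0.024, so R_2 = (0.1877 − 0.024)/0.006667 = 24.55 kN.
Moment equilibrium about 1: M_1 = Σ(load moments about 1) − R_2·L = 438.3 − 24.55×10 = 192.7 kN·m.

M_1 = 192.7 kN·m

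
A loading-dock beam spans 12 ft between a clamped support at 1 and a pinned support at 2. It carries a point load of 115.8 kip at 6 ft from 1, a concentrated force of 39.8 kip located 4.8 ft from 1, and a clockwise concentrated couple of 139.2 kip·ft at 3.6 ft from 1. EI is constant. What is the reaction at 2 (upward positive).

R_2 = 53.34 kip

Remove the prop at 2; the released (primary) structure is a cantilever built in at 1.
Free-end deflection of the primary structure under the applied loading (downward +):
  point load 115.8 at a = 6: Pa²(3L − a)/(6EI) = 20844/EI
  point load 39.8 at a = 4.8: Pa²(3L − a)/(6EI) = 4768/EI
  clockwise couple 139.2 at a = 3.6: M₀a(2L − a)/(2EI) = 5111/EI
  δ_0 = 30724/EI
Flexibility coefficient — unit upward force at 2: δ_{22} = L³/(3EI) = 576/EI.
The prop prevents deflection at 2: R_2 = δ_0/δ_{22} = 30724/576 = 53.34 kip.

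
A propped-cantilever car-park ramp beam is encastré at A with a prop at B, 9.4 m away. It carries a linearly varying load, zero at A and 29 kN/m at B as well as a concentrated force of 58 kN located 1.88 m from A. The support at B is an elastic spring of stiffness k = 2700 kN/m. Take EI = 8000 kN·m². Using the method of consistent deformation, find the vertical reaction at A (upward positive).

R_A = 116.9 kN

Choose R_B as the redundant. The primary structure is the cantilever fixed at A.
Primary-structure tip deflection at B by superposition:
  triangular load, peak 29 at the free end: 11w₀L⁴/(120EI) = 20755/EI
  point load 58 at a = 1.88: Pa²(3L − a)/(6EI) = 899.2/EI
  δ_0 = 21654/EI
Flexibility coefficient — unit upward force at B: δ_{BB} = L³/(3EI) = 276.9/EI.
With EI = 8000 kN·m²: δ_0 = 2.7068 m and δ_{BB} = 0.034608 m/kN.
Compatibility — the spring shortens by R_B/k under the reaction it provides: δ_0 − R_B·δ_{BB} = R_B/k. With 1/k = 0.00037 m/kN, R_B = δ_0 / (δ_{BB} + 1/k) = 2.7068 / (0.034608 + 0.00037) = 77.38 kN.
Vertical equilibrium: R_A = ΣP − R_B = 194.3 − 77.38 = 116.9 kN.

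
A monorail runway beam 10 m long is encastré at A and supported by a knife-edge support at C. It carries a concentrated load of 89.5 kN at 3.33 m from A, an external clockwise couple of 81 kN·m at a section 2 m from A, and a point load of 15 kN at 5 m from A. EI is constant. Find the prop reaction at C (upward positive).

Take the reaction at C as the redundant and release it; the primary structure is a cantilever fixed at A.
Downward deflection at the released point C due to the loads:
  point load 89.5 at a = 3.33: Pa²(3L − a)/(6EI) = 4411/EI
  clockwise couple 81 at a = 2: M₀a(2L − a)/(2EI) = 1458/EI
  point load 15 at a = 5: Pa²(3L − a)/(6EI) = 1562/EI
  δ_0 = 7432/EI
Tip deflection under a unit load at C: L³/(3EI) = 333.3/EI.
Compatibility at C: δ_0 − R_C·δ_{CC} = 0, so R_C = 7432/333.3 = 22.3 kN.

R_C = 22.3 kN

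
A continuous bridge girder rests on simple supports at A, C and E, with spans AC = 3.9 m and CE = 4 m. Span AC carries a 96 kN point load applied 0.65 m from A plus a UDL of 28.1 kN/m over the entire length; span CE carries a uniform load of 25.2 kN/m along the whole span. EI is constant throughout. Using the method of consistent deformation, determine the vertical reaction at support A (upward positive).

Take M_C as the redundant. Released structure: two simple spans AC and CE with a hinge at C.
Rotations at C on the released spans (each span's end-slope, ×1/EI):
  span AC: point load 96 at a = 0.65: Pab(L + a)/(6LEI) = 39.43/EI
  span AC: UDL 28.1: wL³/(24EI) = 69.45/EI
  span CE: UDL 25.2: wL³/(24EI) = 67.2/EI
  relative rotation θ_0 = (108.9 + 67.2)/EI = 176.1/EI
A unit hogging moment at C produces rotation L₁/(3EI) + L₂/(3EI) = 2.633/EI.
Slope continuity at C: θ_0 = M_C·2.633/EI, so M_C = 176.1/2.633 = 66.87 kN·m (hogging).
Span AC, ΣM about A with M_C applied at C: R_C^{AC}·3.9 = 276.1 + 66.87, so R_C^{AC} = 87.94 kN and R_A = 205.6 − 87.94 = 117.6 kN.

R_A = 117.6 kN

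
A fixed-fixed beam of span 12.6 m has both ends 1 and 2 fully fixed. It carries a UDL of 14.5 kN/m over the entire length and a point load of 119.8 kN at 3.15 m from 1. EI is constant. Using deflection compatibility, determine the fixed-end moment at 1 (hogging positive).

M_1 = 404.1 kN·m

Release both end moments; the primary structure is a simply-supported span 12 with redundants M_1 and M_2.
Simple-span end rotations at 1 and 2 under the given loads:
  at 1: UDL 14.5: wL³/(24EI) = 1209/EI
  at 2: UDL 14.5: wL³/(24EI) = 1209/EI
  at 1: point load 119.8 at a = 3.15: Pab(L + b)/(6LEI) = 1040/EI
  at 2: point load 119.8 at a = 3.15: Pab(L + a)/(6LEI) = 742.9/EI
  θ_10 = 2249/EI,  θ_20 = 1952/EI
Flexibility coefficients: a unit moment at one end gives L/(3EI) there and L/(6EI) at the far end, so f₁₁ = f₂₂ = 4.2/EI and f₁₂ = f₂₁ = 2.1/EI.
Compatibility — zero rotation at each built-in end:
  4.2 M_1 + 2.1 M_2 = 2249
  2.1 M_1 + 4.2 M_2 = 1952
Solving the pair gives M_1 = 404.1 kN·m and M_2 = 262.6 kN·m (hogging).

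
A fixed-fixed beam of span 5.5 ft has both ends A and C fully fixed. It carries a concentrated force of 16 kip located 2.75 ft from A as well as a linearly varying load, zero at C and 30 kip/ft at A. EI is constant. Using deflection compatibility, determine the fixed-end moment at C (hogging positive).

M_C = 41.25 kip·ft

Take the two fixed-end moments M_A, M_C as redundants; the released structure is the simple span AC.
Simple-span end rotations at A and C under the given loads:
  at A: point load 16 at a = 2.75: Pab(L + b)/(6LEI) = 30.25/EI
  at C: point load 16 at a = 2.75: Pab(L + a)/(6LEI) = 30.25/EI
  at A: triangular load, peak 30: w₀L³/(45EI) = 110.9/EI
  at C: triangular load, peak 30: 7w₀L³/(360EI) = 97.05/EI
  θ_A0 = 141.2/EI,  θ_C0 = 127.3/EI
Flexibility coefficients: a unit moment at one end gives L/(3EI) there and L/(6EI) at the far end, so f₁₁ = f₂₂ = 1.833/EI and f₁₂ = f₂₁ = 0.9167/EI.
Compatibility — zero rotation at each built-in end:
  1.833 M_A + 0.9167 M_C = 141.2
  0.9167 M_A + 1.833 M_C = 127.3
Solving the pair gives M_A = 56.38 kip·ft and M_C = 41.25 kip·ft (hogging).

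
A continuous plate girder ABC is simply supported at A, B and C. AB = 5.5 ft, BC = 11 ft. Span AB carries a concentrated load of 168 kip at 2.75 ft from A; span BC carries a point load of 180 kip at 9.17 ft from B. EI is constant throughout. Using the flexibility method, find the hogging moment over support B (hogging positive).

Release continuity at B by inserting a hinge; the redundant is the internal moment M_B. The primary structure is two simply-supported spans AB and BC.
Discontinuity in slope at B on the released structure — sum the simple-span end rotations:
  span AB: point load 168 at a = 2.75: Pab(L + a)/(6LEI) = 317.6/EI
  span BC: point load 180 at a = 9.17: Pab(L + b)/(6LEI) = 587.2/EI
  relative rotation θ_0 = (317.6 + 587.2)/EI = 904.8/EI
A unit hogging moment at B produces rotation L₁/(3EI) + L₂/(3EI) = 5.5/EI.
Compatibility: M_B·(L₁+L₂)/(3EI) = θ_0, giving M_B = 164.5 kip·ft (hogging).

M_B = 164.5 kip·ft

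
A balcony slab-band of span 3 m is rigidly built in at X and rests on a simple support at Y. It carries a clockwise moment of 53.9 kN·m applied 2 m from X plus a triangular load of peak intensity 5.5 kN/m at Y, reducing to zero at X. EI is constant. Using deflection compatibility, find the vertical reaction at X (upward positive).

Remove the prop at Y; the released (primary) structure is a cantilever built in at X.
Deflection at Y on the released cantilever, summing each load's contribution:
  clockwise couple 53.9 at a = 2: M₀a(2L − a)/(2EI) = 215.6/EI
  triangular load, peak 5.5 at the free end: 11w₀L⁴/(120EI) = 40.84/EI
  δ_0 = 256.4/EI
Flexibility coefficient — unit upward force at Y: δ_{YY} = L³/(3EI) = 9/EI.
The prop prevents deflection at Y: R_Y = δ_0/δ_{YY} = 256.4/9 = 28.49 kN.
Vertical equilibrium: R_X = ΣP − R_Y = 8.25 − 28.49 = -20.24 kN.

R_X = -20.24 kN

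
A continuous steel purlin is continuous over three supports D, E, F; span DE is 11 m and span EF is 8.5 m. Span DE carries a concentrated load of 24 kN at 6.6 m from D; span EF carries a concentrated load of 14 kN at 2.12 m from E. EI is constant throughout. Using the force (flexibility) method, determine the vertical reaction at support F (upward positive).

R_F = -0.8721 kN

Take M_E as the redundant. Released structure: two simple spans DE and EF with a hinge at E.
Discontinuity in slope at E on the released structure — sum the simple-span end rotations:
  span DE: point load 24 at a = 6.6: Pab(L + a)/(6LEI) = 185.9/EI
  span EF: point load 14 at a = 2.12: Pab(L + b)/(6LEI) = 55.25/EI
  relative rotation θ_0 = (185.9 + 55.25)/EI = 241.1/EI
A unit hogging moment at E produces rotation L₁/(3EI) + L₂/(3EI) = 6.5/EI.
Slope continuity at E: θ_0 = M_E·6.5/EI, so M_E = 241.1/6.5 = 37.09 kN·m (hogging).
Span EF, ΣM about F: R_E^{EF}·8.5 = 89.32 + 37.09, so R_E^{EF} = 14.87 kN and R_F = 14 − 14.87 = -0.8721 kN.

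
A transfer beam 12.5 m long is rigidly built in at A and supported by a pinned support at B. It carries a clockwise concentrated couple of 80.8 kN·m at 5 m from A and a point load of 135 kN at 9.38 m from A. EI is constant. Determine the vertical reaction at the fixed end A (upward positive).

Release the roller at B. Primary structure: cantilever fixed at A.
Deflection at B on the released cantilever, summing each load's contribution:
  clockwise couple 80.8 at a = 5: M₀a(2L − a)/(2EI) = 4040/EI
  point load 135 at a = 9.38: Pa²(3L − a)/(6EI) = 55668/EI
  δ_0 = 59708/EI
Tip deflection under a unit load at B: L³/(3EI) = 651/EI.
Compatibility at B: δ_0 − R_B·δ_{BB} = 0, so R_B = 59708/651 = 91.71 kN.
Vertical equilibrium: R_A = ΣP − R_B = 135 − 91.71 = 43.29 kN.

R_A = 43.29 kN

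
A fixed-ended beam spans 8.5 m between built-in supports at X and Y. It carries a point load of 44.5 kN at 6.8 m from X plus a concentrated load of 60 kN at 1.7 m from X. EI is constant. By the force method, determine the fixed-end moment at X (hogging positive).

M_X = 77.38 kN·m

Take the two fixed-end moments M_X, M_Y as redundants; the released structure is the simple span XY.
End rotations of the released simple span under the applied load (×1/EI):
  at X: point load 44.5 at a = 6.8: Pab(L + b)/(6LEI) = 102.9/EI
  at Y: point load 44.5 at a = 6.8: Pab(L + a)/(6LEI) = 154.3/EI
  at X: point load 60 at a = 1.7: Pab(L + b)/(6LEI) = 208.1/EI
  at Y: point load 60 at a = 1.7: Pab(L + a)/(6LEI) = 138.7/EI
  θ_X0 = 311/EI,  θ_Y0 = 293/EI
Flexibility coefficients: a unit moment at one end gives L/(3EI) there and L/(6EI) at the far end, so f₁₁ = f₂₂ = 2.833/EI and f₁₂ = f₂₁ = 1.417/EI.
Compatibility — zero rotation at each built-in end:
  2.833 M_X + 1.417 M_Y = 311
  1.417 M_X + 2.833 M_Y = 293
Solving the pair gives M_X = 77.38 kN·m and M_Y = 64.74 kN·m (hogging).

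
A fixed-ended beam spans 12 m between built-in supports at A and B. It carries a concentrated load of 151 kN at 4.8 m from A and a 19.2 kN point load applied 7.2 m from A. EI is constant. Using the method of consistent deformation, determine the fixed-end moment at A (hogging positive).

M_A = 283 kN·m

Release both end moments; the primary structure is a simply-supported span AB with redundants M_A and M_B.
On the primary (simply-supported) span, the end slopes from the loading are:
  at A: point load 151 at a = 4.8: Pab(L + b)/(6LEI) = 1392/EI
  at B: point load 151 at a = 4.8: Pab(L + a)/(6LEI) = 1218/EI
  at A: point load 19.2 at a = 7.2: Pab(L + b)/(6LEI) = 154.8/EI
  at B: point load 19.2 at a = 7.2: Pab(L + a)/(6LEI) = 176.9/EI
  θ_A0 = 1546/EI,  θ_B0 = 1395/EI
Flexibility coefficients: a unit moment at one end gives L/(3EI) there and L/(6EI) at the far end, so f₁₁ = f₂₂ = 4/EI and f₁₂ = f₂₁ = 2/EI.
Compatibility — zero rotation at each built-in end:
  4 M_A + 2 M_B = 1546
  2 M_A + 4 M_B = 1395
Solving the pair gives M_A = 283 kN·m and M_B = 207.1 kN·m (hogging).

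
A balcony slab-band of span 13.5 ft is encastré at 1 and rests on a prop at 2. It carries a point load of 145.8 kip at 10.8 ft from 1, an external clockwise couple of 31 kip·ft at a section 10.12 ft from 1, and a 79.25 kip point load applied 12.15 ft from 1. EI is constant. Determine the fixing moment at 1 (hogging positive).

M_1 = 229.3 kip·ft

Remove the prop at 2; the released (primary) structure is a cantilever built in at 1.
Deflection at 2 on the released cantilever, summing each load's contribution:
  point load 145.8 at a = 10.8: Pa²(3L − a)/(6EI) = 84180/EI
  clockwise couple 31 at a = 10.12: M₀a(2L − a)/(2EI) = 2648/EI
  point load 79.25 at a = 12.15: Pa²(3L − a)/(6EI) = 55278/EI
  δ_0 = 142106/EI
Flexibility coefficient — unit upward force at 2: δ_{22} = L³/(3EI) = 820.1/EI.
Compatibility at 2: δ_0 − R_2·δ_{22} = 0, so R_2 = 142106/820.1 = 173.3 kip.
Moment equilibrium about 1: M_1 = Σ(load moments about 1) − R_2·L = 2569 − 173.3×13.5 = 229.3 kip·ft.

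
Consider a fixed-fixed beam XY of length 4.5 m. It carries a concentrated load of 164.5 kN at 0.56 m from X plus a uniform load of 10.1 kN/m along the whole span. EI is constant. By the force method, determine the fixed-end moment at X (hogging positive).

Release both end moments; the primary structure is a simply-supported span XY with redundants M_X and M_Y.
On the primary (simply-supported) span, the end slopes from the loading are:
  at X: point load 164.5 at a = 0.56: Pab(L + b)/(6LEI) = 113.5/EI
  at Y: point load 164.5 at a = 0.56: Pab(L + a)/(6LEI) = 68.02/EI
  at X: UDL 10.1: wL³/(24EI) = 38.35/EI
  at Y: UDL 10.1: wL³/(24EI) = 38.35/EI
  θ_X0 = 151.8/EI,  θ_Y0 = 106.4/EI
Flexibility coefficients: a unit moment at one end gives L/(3EI) there and L/(6EI) at the far end, so f₁₁ = f₂₂ = 1.5/EI and f₁₂ = f₂₁ = 0.75/EI.
Compatibility — zero rotation at each built-in end:
  1.5 M_X + 0.75 M_Y = 151.8
  0.75 M_X + 1.5 M_Y = 106.4
Solving the pair gives M_X = 87.66 kN·m and M_Y = 27.08 kN·m (hogging).

M_X = 87.66 kN·m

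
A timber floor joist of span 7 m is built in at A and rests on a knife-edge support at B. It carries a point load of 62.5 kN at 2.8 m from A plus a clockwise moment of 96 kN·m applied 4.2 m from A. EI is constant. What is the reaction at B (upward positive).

R_B = 30.28 kN

Choose R_B as the redundant. The primary structure is the cantilever fixed at A.
Deflection at B on the released cantilever, summing each load's contribution:
  point load 62.5 at a = 2.8: Pa²(3L − a)/(6EI) = 1486/EI
  clockwise couple 96 at a = 4.2: M₀a(2L − a)/(2EI) = 1976/EI
  δ_0 = 3462/EI
Flexibility coefficient — unit upward force at B: δ_{BB} = L³/(3EI) = 114.3/EI.
The prop prevents deflection at B: R_B = δ_0/δ_{BB} = 3462/114.3 = 30.28 kN.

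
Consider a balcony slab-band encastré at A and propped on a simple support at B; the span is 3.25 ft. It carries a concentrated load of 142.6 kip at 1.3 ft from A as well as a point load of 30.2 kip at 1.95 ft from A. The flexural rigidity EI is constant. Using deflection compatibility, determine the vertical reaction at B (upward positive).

Remove the prop at B; the released (primary) structure is a cantilever built in at A.
Deflection at B on the released cantilever, summing each load's contribution:
  point load 142.6 at a = 1.3: Pa²(3L − a)/(6EI) = 339.4/EI
  point load 30.2 at a = 1.95: Pa²(3L − a)/(6EI) = 149.3/EI
  δ_0 = 488.7/EI
Tip deflection under a unit load at B: L³/(3EI) = 11.44/EI.
The prop prevents deflection at B: R_B = δ_0/δ_{BB} = 488.7/11.44 = 42.71 kip.

R_B = 42.71 kip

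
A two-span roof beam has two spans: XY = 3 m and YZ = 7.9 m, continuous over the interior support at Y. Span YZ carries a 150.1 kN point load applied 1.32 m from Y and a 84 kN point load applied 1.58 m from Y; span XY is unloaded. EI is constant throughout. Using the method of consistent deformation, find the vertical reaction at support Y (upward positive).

Insert a hinge at Y; M_Y is the redundant, and each span becomes simply supported.
Discontinuity in slope at Y on the released structure — sum the simple-span end rotations:
  span YZ: point load 150.1 at a = 1.32: Pab(L + b)/(6LEI) = 398.3/EI
  span YZ: point load 84 at a = 1.58: Pab(L + b)/(6LEI) = 251.6/EI
  relative rotation θ_0 = (0 + 649.9)/EI = 649.9/EI
A unit hogging moment at Y produces rotation L₁/(3EI) + L₂/(3EI) = 3.633/EI.
Compatibility: M_Y·(L₁+L₂)/(3EI) = θ_0, giving M_Y = 178.9 kN·m (hogging).
Span XY, ΣM about X with M_Y applied at Y: R_Y^{XY}·3 = 0 + 178.9, so R_Y^{XY} = 59.62 kN and R_X = 0 − 59.62 = -59.62 kN.
Span YZ, ΣM about Z: R_Y^{YZ}·7.9 = 1519 + 178.9, so R_Y^{YZ} = 214.9 kN and R_Z = 234.1 − 214.9 = 19.24 kN.
R_Y = 59.62 + 214.9 = 274.5 kN.

R_Y = 274.5 kN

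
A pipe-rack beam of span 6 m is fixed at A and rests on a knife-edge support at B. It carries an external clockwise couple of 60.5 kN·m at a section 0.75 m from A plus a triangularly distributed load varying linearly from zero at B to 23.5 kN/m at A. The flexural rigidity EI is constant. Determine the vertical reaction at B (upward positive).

Release the roller at B. Primary structure: cantilever fixed at A.
Free-end deflection of the primary structure under the applied loading (downward +):
  clockwise couple 60.5 at a = 0.75: M₀a(2L − a)/(2EI) = 255.2/EI
  triangular load, peak 23.5 at the fixed end: w₀L⁴/(30EI) = 1015/EI
  δ_0 = 1270/EI
Tip deflection under a unit load at B: L³/(3EI) = 72/EI.
Compatibility at B: δ_0 − R_B·δ_{BB} = 0, so R_B = 1270/72 = 17.64 kN.

R_B = 17.64 kN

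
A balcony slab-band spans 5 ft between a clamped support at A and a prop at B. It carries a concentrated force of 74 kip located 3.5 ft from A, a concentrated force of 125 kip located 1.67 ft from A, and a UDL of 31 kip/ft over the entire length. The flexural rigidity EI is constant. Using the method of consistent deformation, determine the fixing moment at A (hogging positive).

M_A = 263.2 kip·ft

Choose R_B as the redundant. The primary structure is the cantilever fixed at A.
Primary-structure tip deflection at B by superposition:
  point load 74 at a = 3.5: Pa²(3L − a)/(6EI) = 1737/EI
  point load 125 at a = 1.67: Pa²(3L − a)/(6EI) = 774.5/EI
  UDL 31: wL⁴/(8EI) = 2422/EI
  δ_0 = 4934/EI
Flexibility coefficient — unit upward force at B: δ_{BB} = L³/(3EI) = 41.67/EI.
The prop prevents deflection at B: R_B = δ_0/δ_{BB} = 4934/41.67 = 118.4 kip.
Moment equilibrium about A: M_A = Σ(load moments about A) − R_B·L = 855.2 − 118.4×5 = 263.2 kip·ft.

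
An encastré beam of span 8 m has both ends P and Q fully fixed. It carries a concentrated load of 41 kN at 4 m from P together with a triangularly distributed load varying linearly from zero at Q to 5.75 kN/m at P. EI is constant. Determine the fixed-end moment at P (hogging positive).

M_P = 59.4 kN·m

Release both end moments; the primary structure is a simply-supported span PQ with redundants M_P and M_Q.
Simple-span end rotations at P and Q under the given loads:
  at P: point load 41 at a = 4: Pab(L + b)/(6LEI) = 164/EI
  at Q: point load 41 at a = 4: Pab(L + a)/(6LEI) = 164/EI
  at P: triangular load, peak 5.75: w₀L³/(45EI) = 65.42/EI
  at Q: triangular load, peak 5.75: 7w₀L³/(360EI) = 57.24/EI
  θ_P0 = 229.4/EI,  θ_Q0 = 221.2/EI
Flexibility coefficients: a unit moment at one end gives L/(3EI) there and L/(6EI) at the far end, so f₁₁ = f₂₂ = 2.667/EI and f₁₂ = f₂₁ = 1.333/EI.
Compatibility — zero rotation at each built-in end:
  2.667 M_P + 1.333 M_Q = 229.4
  1.333 M_P + 2.667 M_Q = 221.2
Solving the pair gives M_P = 59.4 kN·m and M_Q = 53.27 kN·m (hogging).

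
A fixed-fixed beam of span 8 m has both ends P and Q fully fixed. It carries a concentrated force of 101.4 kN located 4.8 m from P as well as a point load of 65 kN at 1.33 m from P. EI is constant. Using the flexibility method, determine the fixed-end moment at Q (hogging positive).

Take the two fixed-end moments M_P, M_Q as redundants; the released structure is the simple span PQ.
Simple-span end rotations at P and Q under the given loads:
  at P: point load 101.4 at a = 4.8: Pab(L + b)/(6LEI) = 363.4/EI
  at Q: point load 101.4 at a = 4.8: Pab(L + a)/(6LEI) = 415.3/EI
  at P: point load 65 at a = 1.33: Pab(L + b)/(6LEI) = 176.2/EI
  at Q: point load 65 at a = 1.33: Pab(L + a)/(6LEI) = 112.1/EI
  θ_P0 = 539.6/EI,  θ_Q0 = 527.4/EI
Flexibility coefficients: a unit moment at one end gives L/(3EI) there and L/(6EI) at the far end, so f₁₁ = f₂₂ = 2.667/EI and f₁₂ = f₂₁ = 1.333/EI.
Compatibility — zero rotation at each built-in end:
  2.667 M_P + 1.333 M_Q = 539.6
  1.333 M_P + 2.667 M_Q = 527.4
Solving the pair gives M_P = 138 kN·m and M_Q = 128.8 kN·m (hogging).

M_Q = 128.8 kN·m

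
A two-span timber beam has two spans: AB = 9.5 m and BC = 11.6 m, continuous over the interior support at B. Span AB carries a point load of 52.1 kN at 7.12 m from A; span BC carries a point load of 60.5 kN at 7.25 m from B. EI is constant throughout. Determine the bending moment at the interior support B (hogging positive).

M_B = 98.77 kN·m

Release continuity at B by inserting a hinge; the redundant is the internal moment M_B. The primary structure is two simply-supported spans AB and BC.
End slopes at the hinge B, treating each span as simply supported:
  span AB: point load 52.1 at a = 7.12: Pab(L + a)/(6LEI) = 257.4/EI
  span BC: point load 60.5 at a = 7.25: Pab(L + b)/(6LEI) = 437.3/EI
  relative rotation θ_0 = (257.4 + 437.3)/EI = 694.7/EI
A unit hogging moment at B produces rotation L₁/(3EI) + L₂/(3EI) = 7.033/EI.
Compatibility: M_B·(L₁+L₂)/(3EI) = θ_0, giving M_B = 98.77 kN·m (hogging).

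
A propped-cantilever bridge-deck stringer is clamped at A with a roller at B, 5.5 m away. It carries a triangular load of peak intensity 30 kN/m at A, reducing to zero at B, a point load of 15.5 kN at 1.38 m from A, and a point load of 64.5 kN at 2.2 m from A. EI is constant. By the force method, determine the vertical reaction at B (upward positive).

Release the roller at B. Primary structure: cantilever fixed at A.
Primary-structure tip deflection at B by superposition:
  triangular load, peak 30 at the fixed end: w₀L⁴/(30EI) = 915.1/EI
  point load 15.5 at a = 1.38: Pa²(3L − a)/(6EI) = 74.39/EI
  point load 64.5 at a = 2.2: Pa²(3L − a)/(6EI) = 744/EI
  δ_0 = 1733/EI
Tip deflection under a unit load at B: L³/(3EI) = 55.46/EI.
Compatibility at B: δ_0 − R_B·δ_{BB} = 0, so R_B = 1733/55.46 = 31.26 kN.

R_B = 31.26 kN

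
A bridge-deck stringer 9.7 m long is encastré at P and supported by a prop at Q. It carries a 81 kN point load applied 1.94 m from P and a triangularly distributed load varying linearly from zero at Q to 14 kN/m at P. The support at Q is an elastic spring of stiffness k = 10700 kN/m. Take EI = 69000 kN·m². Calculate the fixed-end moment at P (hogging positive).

Remove the prop at Q; the released (primary) structure is a cantilever built in at P.
Downward deflection at the released point Q due to the loads:
  point load 81 at a = 1.94: Pa²(3L − a)/(6EI) = 1380/EI
  triangular load, peak 14 at the fixed end: w₀L⁴/(30EI) = 4131/EI
  δ_0 = 5511/EI
Tip deflection under a unit load at Q: L³/(3EI) = 304.2/EI.
With EI = 69000 kN·m²: δ_0 = 0.079874 m and δ_{QQ} = 0.004409 m/kN.
Compatibility — the spring shortens by R_Q/k under the reaction it provides: δ_0 − R_Q·δ_{QQ} = R_Q/k. With 1/k = 0.000093 m/kN, R_Q = δ_0 / (δ_{QQ} + 1/k) = 0.079874 / (0.004409 + 0.000093) = 17.74 kN.
Moment equilibrium about P: M_P = Σ(load moments about P) − R_Q·L = 376.7 − 17.74×9.7 = 204.6 kN·m.

M_P = 204.6 kN·m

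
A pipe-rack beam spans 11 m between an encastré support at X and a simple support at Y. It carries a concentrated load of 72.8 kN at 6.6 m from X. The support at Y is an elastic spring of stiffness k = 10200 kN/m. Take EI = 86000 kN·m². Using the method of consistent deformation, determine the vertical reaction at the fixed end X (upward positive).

Choose R_Y as the redundant. The primary structure is the cantilever fixed at X.
Deflection at Y on the released cantilever, summing each load's contribution:
  point load 72.8 at a = 6.6: Pa²(3L − a)/(6EI) = 13953/EI
Tip deflection under a unit load at Y: L³/(3EI) = 443.7/EI.
With EI = 86000 kN·m²: δ_0 = 0.16225 m and δ_{YY} = 0.005159 m/kN.
Compatibility — the spring shortens by R_Y/k under the reaction it provides: δ_0 − R_Y·δ_{YY} = R_Y/k. With 1/k = 0.000098 m/kN, R_Y = δ_0 / (δ_{YY} + 1/k) = 0.16225 / (0.005159 + 0.000098) = 30.86 kN.
Vertical equilibrium: R_X = ΣP − R_Y = 72.8 − 30.86 = 41.94 kN.

R_X = 41.94 kN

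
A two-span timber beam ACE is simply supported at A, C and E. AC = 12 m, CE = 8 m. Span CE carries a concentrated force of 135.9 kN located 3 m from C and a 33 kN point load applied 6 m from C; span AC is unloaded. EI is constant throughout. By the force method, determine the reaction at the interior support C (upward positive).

R_C = 113 kN

Insert a hinge at C; M_C is the redundant, and each span becomes simply supported.
Rotations at C on the released spans (each span's end-slope, ×1/EI):
  span CE: point load 135.9 at a = 3: Pab(L + b)/(6LEI) = 552.1/EI
  span CE: point load 33 at a = 6: Pab(L + b)/(6LEI) = 82.5/EI
  relative rotation θ_0 = (0 + 634.6)/EI = 634.6/EI
A unit hogging moment at C produces rotation L₁/(3EI) + L₂/(3EI) = 6.667/EI.
Compatibility: M_C·(L₁+L₂)/(3EI) = θ_0, giving M_C = 95.19 kN·m (hogging).
Span AC, ΣM about A with M_C applied at C: R_C^{AC}·12 = 0 + 95.19, so R_C^{AC} = 7.932 kN and R_A = 0 − 7.932 = -7.932 kN.
Span CE, ΣM about E: R_C^{CE}·8 = 745.5 + 95.19, so R_C^{CE} = 105.1 kN and R_E = 168.9 − 105.1 = 63.81 kN.
R_C = 7.932 + 105.1 = 113 kN.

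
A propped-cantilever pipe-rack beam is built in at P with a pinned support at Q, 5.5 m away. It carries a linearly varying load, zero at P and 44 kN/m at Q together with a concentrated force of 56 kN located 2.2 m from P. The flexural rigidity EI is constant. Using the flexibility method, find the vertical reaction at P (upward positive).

R_P = 98.8 kN

Remove the prop at Q; the released (primary) structure is a cantilever built in at P.
Primary-structure tip deflection at Q by superposition:
  triangular load, peak 44 at the free end: 11w₀L⁴/(120EI) = 3691/EI
  point load 56 at a = 2.2: Pa²(3L − a)/(6EI) = 646/EI
  δ_0 = 4337/EI
Tip deflection under a unit load at Q: L³/(3EI) = 55.46/EI.
Compatibility at Q: δ_0 − R_Q·δ_{QQ} = 0, so R_Q = 4337/55.46 = 78.2 kN.
Vertical equilibrium: R_P = ΣP − R_Q = 177 − 78.2 = 98.8 kN.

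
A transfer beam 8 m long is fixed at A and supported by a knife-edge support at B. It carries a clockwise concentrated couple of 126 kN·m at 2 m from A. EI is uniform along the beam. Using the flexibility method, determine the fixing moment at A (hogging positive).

M_A = 43.31 kN·m

Choose R_B as the redundant. The primary structure is the cantilever fixed at A.
Free-end deflection of the primary structure under the applied loading (downward +):
  clockwise couple 126 at a = 2: M₀a(2L − a)/(2EI) = 1764/EI
Flexibility coefficient — unit upward force at B: δ_{BB} = L³/(3EI) = 170.7/EI.
The prop prevents deflection at B: R_B = δ_0/δ_{BB} = 1764/170.7 = 10.34 kN.
Moment equilibrium about A: M_A = Σ(load moments about A) − R_B·L = 126 − 10.34×8 = 43.31 kN·m.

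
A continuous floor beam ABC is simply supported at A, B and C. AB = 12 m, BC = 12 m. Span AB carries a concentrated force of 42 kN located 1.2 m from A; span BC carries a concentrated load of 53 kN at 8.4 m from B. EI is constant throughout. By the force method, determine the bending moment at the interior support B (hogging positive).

Take M_B as the redundant. Released structure: two simple spans AB and BC with a hinge at B.
Discontinuity in slope at B on the released structure — sum the simple-span end rotations:
  span AB: point load 42 at a = 1.2: Pab(L + a)/(6LEI) = 99.79/EI
  span BC: point load 53 at a = 8.4: Pab(L + b)/(6LEI) = 347.3/EI
  relative rotation θ_0 = (99.79 + 347.3)/EI = 447/EI
A unit hogging moment at B produces rotation L₁/(3EI) + L₂/(3EI) = 8/EI.
Slope continuity at B: θ_0 = M_B·8/EI, so M_B = 447/8 = 55.88 kN·m (hogging).

M_B = 55.88 kN·m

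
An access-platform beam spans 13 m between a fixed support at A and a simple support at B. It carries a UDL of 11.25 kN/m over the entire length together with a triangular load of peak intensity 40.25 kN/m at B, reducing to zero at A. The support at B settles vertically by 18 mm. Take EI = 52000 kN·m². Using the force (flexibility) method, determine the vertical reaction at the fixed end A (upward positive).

R_A = 210.4 kN

Choose R_B as the redundant. The primary structure is the cantilever fixed at A.
Downward deflection at the released point B due to the loads:
  UDL 11.25: wL⁴/(8EI) = 40164/EI
  triangular load, peak 40.25 at the free end: 11w₀L⁴/(120EI) = 105378/EI
  δ_0 = 145542/EI
Tip deflection under a unit load at B: L³/(3EI) = 732.3/EI.
With EI = 52000 kN·m²: δ_0 = 2.7989 m and δ_{BB} = 0.014083 m/kN.
Compatibility — the beam at B must follow the support down by 0.018 m: δ_0 − R_B·δ_{BB} = 0.018, so R_B = (2.7989 − 0.018)/0.014083 = 197.5 kN.
Vertical equilibrium: R_A = ΣP − R_B = 407.9 − 197.5 = 210.4 kN.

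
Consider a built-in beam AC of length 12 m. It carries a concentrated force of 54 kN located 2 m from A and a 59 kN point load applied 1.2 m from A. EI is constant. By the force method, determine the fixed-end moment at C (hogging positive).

M_C = 21.37 kN·m

Release both end moments; the primary structure is a simply-supported span AC with redundants M_A and M_C.
Simple-span end rotations at A and C under the given loads:
  at A: point load 54 at a = 2: Pab(L + b)/(6LEI) = 330/EI
  at C: point load 54 at a = 2: Pab(L + a)/(6LEI) = 210/EI
  at A: point load 59 at a = 1.2: Pab(L + b)/(6LEI) = 242.1/EI
  at C: point load 59 at a = 1.2: Pab(L + a)/(6LEI) = 140.2/EI
  θ_A0 = 572.1/EI,  θ_C0 = 350.2/EI
Flexibility coefficients: a unit moment at one end gives L/(3EI) there and L/(6EI) at the far end, so f₁₁ = f₂₂ = 4/EI and f₁₂ = f₂₁ = 2/EI.
Compatibility — zero rotation at each built-in end:
  4 M_A + 2 M_C = 572.1
  2 M_A + 4 M_C = 350.2
Solving the pair gives M_A = 132.3 kN·m and M_C = 21.37 kN·m (hogging).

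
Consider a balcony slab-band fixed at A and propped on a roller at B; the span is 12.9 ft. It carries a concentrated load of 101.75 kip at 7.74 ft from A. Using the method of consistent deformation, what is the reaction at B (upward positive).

R_B = 43.96 kip

Take the reaction at B as the redundant and release it; the primary structure is a cantilever fixed at A.
Free-end deflection of the primary structure under the applied loading (downward +):
  point load 101.75 at a = 7.74: Pa²(3L − a)/(6EI) = 31453/EI
Tip deflection under a unit load at B: L³/(3EI) = 715.6/EI.
The prop prevents deflection at B: R_B = δ_0/δ_{BB} = 31453/715.6 = 43.96 kip.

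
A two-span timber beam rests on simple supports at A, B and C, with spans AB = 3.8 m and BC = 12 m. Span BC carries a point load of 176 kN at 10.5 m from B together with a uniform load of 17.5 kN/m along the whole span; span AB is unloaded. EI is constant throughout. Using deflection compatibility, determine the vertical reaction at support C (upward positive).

R_C = 230.8 kN

Take M_B as the redundant. Released structure: two simple spans AB and BC with a hinge at B.
Discontinuity in slope at B on the released structure — sum the simple-span end rotations:
  span BC: point load 176 at a = 10.5: Pab(L + b)/(6LEI) = 519.8/EI
  span BC: UDL 17.5: wL³/(24EI) = 1260/EI
  relative rotation θ_0 = (0 + 1780)/EI = 1780/EI
A unit hogging moment at B produces rotation L₁/(3EI) + L₂/(3EI) = 5.267/EI.
Compatibility: M_B·(L₁+L₂)/(3EI) = θ_0, giving M_B = 337.9 kN·m (hogging).
Span BC, ΣM about C: R_B^{BC}·12 = 1524 + 337.9, so R_B^{BC} = 155.2 kN and R_C = 386 − 155.2 = 230.8 kN.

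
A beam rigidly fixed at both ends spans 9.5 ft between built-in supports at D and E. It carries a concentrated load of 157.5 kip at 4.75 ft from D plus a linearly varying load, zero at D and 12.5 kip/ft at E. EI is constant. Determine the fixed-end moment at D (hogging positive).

Take the two fixed-end moments M_D, M_E as redundants; the released structure is the simple span DE.
On the primary (simply-supported) span, the end slopes from the loading are:
  at D: point load 157.5 at a = 4.75: Pab(L + b)/(6LEI) = 888.4/EI
  at E: point load 157.5 at a = 4.75: Pab(L + a)/(6LEI) = 888.4/EI
  at D: triangular load, peak 12.5: 7w₀L³/(360EI) = 208.4/EI
  at E: triangular load, peak 12.5: w₀L³/(45EI) = 238.2/EI
  θ_D0 = 1097/EI,  θ_E0 = 1127/EI
Flexibility coefficients: a unit moment at one end gives L/(3EI) there and L/(6EI) at the far end, so f₁₁ = f₂₂ = 3.167/EI and f₁₂ = f₂₁ = 1.583/EI.
Compatibility — zero rotation at each built-in end:
  3.167 M_D + 1.583 M_E = 1097
  1.583 M_D + 3.167 M_E = 1127
Solving the pair gives M_D = 224.6 kip·ft and M_E = 243.4 kip·ft (hogging).

M_D = 224.6 kip·ft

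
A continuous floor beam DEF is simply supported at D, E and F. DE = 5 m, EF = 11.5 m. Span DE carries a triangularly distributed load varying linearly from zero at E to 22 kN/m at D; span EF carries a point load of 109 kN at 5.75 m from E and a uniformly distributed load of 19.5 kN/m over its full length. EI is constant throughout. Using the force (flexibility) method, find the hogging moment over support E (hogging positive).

M_E = 398.2 kN·m

Insert a hinge at E; M_E is the redundant, and each span becomes simply supported.
Discontinuity in slope at E on the released structure — sum the simple-span end rotations:
  span DE: triangular load, peak 22: 7w₀L³/(360EI) = 53.47/EI
  span EF: point load 109 at a = 5.75: Pab(L + b)/(6LEI) = 901/EI
  span EF: UDL 19.5: wL³/(24EI) = 1236/EI
  relative rotation θ_0 = (53.47 + 2137)/EI = 2190/EI
A unit hogging moment at E produces rotation L₁/(3EI) + L₂/(3EI) = 5.5/EI.
Compatibility: M_E·(L₁+L₂)/(3EI) = θ_0, giving M_E = 398.2 kN·m (hogging).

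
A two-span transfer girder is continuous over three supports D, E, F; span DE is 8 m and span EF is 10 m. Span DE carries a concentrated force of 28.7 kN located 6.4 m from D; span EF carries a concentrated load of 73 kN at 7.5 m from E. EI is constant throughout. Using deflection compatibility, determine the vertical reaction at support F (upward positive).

R_F = 48.53 kN

Release continuity at E by inserting a hinge; the redundant is the internal moment M_E. The primary structure is two simply-supported spans DE and EF.
End slopes at the hinge E, treating each span as simply supported:
  span DE: point load 28.7 at a = 6.4: Pab(L + a)/(6LEI) = 88.17/EI
  span EF: point load 73 at a = 7.5: Pab(L + b)/(6LEI) = 285.2/EI
  relative rotation θ_0 = (88.17 + 285.2)/EI = 373.3/EI
A unit hogging moment at E produces rotation L₁/(3EI) + L₂/(3EI) = 6/EI.
Compatibility: M_E·(L₁+L₂)/(3EI) = θ_0, giving M_E = 62.22 kN·m (hogging).
Span EF, ΣM about F: R_E^{EF}·10 = 182.5 + 62.22, so R_E^{EF} = 24.47 kN and R_F = 73 − 24.47 = 48.53 kN.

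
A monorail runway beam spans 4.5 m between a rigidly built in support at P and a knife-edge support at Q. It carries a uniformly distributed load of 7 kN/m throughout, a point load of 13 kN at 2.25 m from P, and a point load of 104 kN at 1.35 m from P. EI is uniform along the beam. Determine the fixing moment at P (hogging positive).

Take the reaction at Q as the redundant and release it; the primary structure is a cantilever fixed at P.
Deflection at Q on the released cantilever, summing each load's contribution:
  UDL 7: wL⁴/(8EI) = 358.8/EI
  point load 13 at a = 2.25: Pa²(3L − a)/(6EI) = 123.4/EI
  point load 104 at a = 1.35: Pa²(3L − a)/(6EI) = 383.8/EI
  δ_0 = 866/EI
Tip deflection under a unit load at Q: L³/(3EI) = 30.38/EI.
Compatibility at Q: δ_0 − R_Q·δ_{QQ} = 0, so R_Q = 866/30.38 = 28.51 kN.
Moment equilibrium about P: M_P = Σ(load moments about P) − R_Q·L = 240.5 − 28.51×4.5 = 112.2 kN·m.

M_P = 112.2 kN·m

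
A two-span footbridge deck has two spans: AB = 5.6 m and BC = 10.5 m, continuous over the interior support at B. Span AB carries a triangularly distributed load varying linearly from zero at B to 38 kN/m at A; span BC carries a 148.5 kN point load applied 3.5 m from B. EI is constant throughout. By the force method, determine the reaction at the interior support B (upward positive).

Take M_B as the redundant. Released structure: two simple spans AB and BC with a hinge at B.
Rotations at B on the released spans (each span's end-slope, ×1/EI):
  span AB: triangular load, peak 38: 7w₀L³/(360EI) = 129.8/EI
  span BC: point load 148.5 at a = 3.5: Pab(L + b)/(6LEI) = 1011/EI
  relative rotation θ_0 = (129.8 + 1011)/EI = 1140/EI
A unit hogging moment at B produces rotation L₁/(3EI) + L₂/(3EI) = 5.367/EI.
Slope continuity at B: θ_0 = M_B·5.367/EI, so M_B = 1140/5.367 = 212.5 kN·m (hogging).
Span AB, ΣM about A with M_B applied at B: R_B^{AB}·5.6 = 198.6 + 212.5, so R_B^{AB} = 73.41 kN and R_A = 106.4 − 73.41 = 32.99 kN.
Span BC, ΣM about C: R_B^{BC}·10.5 = 1040 + 212.5, so R_B^{BC} = 119.2 kN and R_C = 148.5 − 119.2 = 29.26 kN.
R_B = 73.41 + 119.2 = 192.6 kN.

R_B = 192.6 kN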